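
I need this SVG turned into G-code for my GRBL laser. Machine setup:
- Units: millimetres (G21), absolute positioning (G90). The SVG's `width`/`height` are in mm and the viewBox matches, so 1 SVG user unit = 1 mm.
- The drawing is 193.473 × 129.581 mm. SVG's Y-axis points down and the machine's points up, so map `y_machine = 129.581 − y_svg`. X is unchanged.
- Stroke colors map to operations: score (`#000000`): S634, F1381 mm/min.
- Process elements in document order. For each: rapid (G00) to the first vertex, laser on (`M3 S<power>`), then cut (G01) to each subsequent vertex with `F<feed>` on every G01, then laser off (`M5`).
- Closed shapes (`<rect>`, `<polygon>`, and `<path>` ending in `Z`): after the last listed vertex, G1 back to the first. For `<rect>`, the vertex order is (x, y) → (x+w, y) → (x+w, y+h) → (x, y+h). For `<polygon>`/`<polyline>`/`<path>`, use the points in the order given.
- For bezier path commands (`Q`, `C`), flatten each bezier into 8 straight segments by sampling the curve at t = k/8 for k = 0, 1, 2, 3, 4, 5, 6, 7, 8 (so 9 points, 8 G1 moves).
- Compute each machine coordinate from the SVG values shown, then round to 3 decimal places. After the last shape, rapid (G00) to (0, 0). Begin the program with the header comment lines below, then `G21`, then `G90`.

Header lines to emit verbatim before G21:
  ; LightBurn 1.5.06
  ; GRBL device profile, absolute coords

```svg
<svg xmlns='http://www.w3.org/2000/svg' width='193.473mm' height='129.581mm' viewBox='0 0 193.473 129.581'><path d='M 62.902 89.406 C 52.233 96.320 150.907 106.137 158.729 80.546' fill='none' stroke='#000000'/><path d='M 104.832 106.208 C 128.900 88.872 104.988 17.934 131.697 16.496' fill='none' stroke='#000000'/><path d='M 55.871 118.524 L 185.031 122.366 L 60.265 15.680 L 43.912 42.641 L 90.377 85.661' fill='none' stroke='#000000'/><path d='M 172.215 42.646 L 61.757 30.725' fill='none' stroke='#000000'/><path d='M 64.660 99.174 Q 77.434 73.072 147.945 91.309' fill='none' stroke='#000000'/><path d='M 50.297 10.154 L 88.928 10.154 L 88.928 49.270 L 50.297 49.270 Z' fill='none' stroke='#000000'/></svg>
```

; LightBurn 1.5.06
; GRBL device profile, absolute coords
G21
G90
G00 X62.902 Y40.175
M3 S634
G01 X63.636 Y37.521 F1381
G01 X72.274 Y35.044 F1381
G01 X86.471 Y33.192 F1381
G01 X103.881 Y32.416 F1381
G01 X122.158 Y33.163 F1381
G01 X138.956 Y35.882 F1381
G01 X151.928 Y41.023 F1381
G01 X158.729 Y49.035 F1381
M5
G00 X104.832 Y23.373
M3 S634
G01 X111.801 Y32.146 F1381
G01 X115.427 Y44.502 F1381
G01 X116.867 Y58.998 F1381
G01 X117.274 Y74.191 F1381
G01 X117.805 Y88.639 F1381
G01 X119.616 Y100.899 F1381
G01 X123.861 Y109.528 F1381
G01 X131.697 Y113.085 F1381
M5
G00 X55.871 Y11.057
M3 S634
G01 X185.031 Y7.215 F1381
G01 X60.265 Y113.901 F1381
G01 X43.912 Y86.940 F1381
G01 X90.377 Y43.920 F1381
M5
G00 X172.215 Y86.935
M3 S634
G01 X61.757 Y98.856 F1381
M5
G00 X64.660 Y30.407
M3 S634
G01 X68.756 Y36.240 F1381
G01 X74.656 Y40.687 F1381
G01 X82.360 Y43.748 F1381
G01 X91.868 Y45.424 F1381
G01 X103.181 Y45.715 F1381
G01 X116.298 Y44.619 F1381
G01 X131.219 Y42.138 F1381
G01 X147.945 Y38.272 F1381
M5
G00 X50.297 Y119.427
M3 S634
G01 X88.928 Y119.427 F1381
G01 X88.928 Y80.311 F1381
G01 X50.297 Y80.311 F1381
G01 X50.297 Y119.427 F1381
M5
G00 X0.000 Y0.000

Since the viewBox matches the mm dimensions, user units are millimetres directly. The only transform is the Y-flip y_m = 129.581 − y_svg.

Shape 1 is a cubic bezier drawn with `<path>`. Its stroke #000000 means score at S634, F1381. After flipping Y the toolpath is (62.902,40.175) → (63.636,37.521) → (72.274,35.044) → (86.471,33.192) → (103.881,32.416) → (122.158,33.163) → (138.956,35.882) → (151.928,41.023) → (158.729,49.035).

Shape 2 is a cubic bezier drawn with `<path>`. Its stroke #000000 means score at S634, F1381. After flipping Y the toolpath is (104.832,23.373) → (111.801,32.146) → (115.427,44.502) → (116.867,58.998) → (117.274,74.191) → (117.805,88.639) → (119.616,100.899) → (123.861,109.528) → (131.697,113.085).

Shape 3 is a open polyline drawn with `<path>`. Its stroke #000000 means score at S634, F1381. After flipping Y the toolpath is (55.871,11.057) → (185.031,7.215) → (60.265,113.901) → (43.912,86.940) → (90.377,43.920).

Shape 4 is a line segment drawn with `<path>`. Its stroke #000000 means score at S634, F1381. After flipping Y the toolpath is (172.215,86.935) → (61.757,98.856).

Shape 5 is a quadratic bezier drawn with `<path>`. Its stroke #000000 means score at S634, F1381. After flipping Y the toolpath is (64.660,30.407) → (68.756,36.240) → (74.656,40.687) → (82.360,43.748) → (91.868,45.424) → (103.181,45.715) → (116.298,44.619) → (131.219,42.138) → (147.945,38.272).

Shape 6 is a rectangle drawn with `<path>`. Its stroke #000000 means score at S634, F1381. After flipping Y the toolpath is (50.297,119.427) → (88.928,119.427) → (88.928,80.311) → (50.297,80.311) → (50.297,119.427), returning to the start.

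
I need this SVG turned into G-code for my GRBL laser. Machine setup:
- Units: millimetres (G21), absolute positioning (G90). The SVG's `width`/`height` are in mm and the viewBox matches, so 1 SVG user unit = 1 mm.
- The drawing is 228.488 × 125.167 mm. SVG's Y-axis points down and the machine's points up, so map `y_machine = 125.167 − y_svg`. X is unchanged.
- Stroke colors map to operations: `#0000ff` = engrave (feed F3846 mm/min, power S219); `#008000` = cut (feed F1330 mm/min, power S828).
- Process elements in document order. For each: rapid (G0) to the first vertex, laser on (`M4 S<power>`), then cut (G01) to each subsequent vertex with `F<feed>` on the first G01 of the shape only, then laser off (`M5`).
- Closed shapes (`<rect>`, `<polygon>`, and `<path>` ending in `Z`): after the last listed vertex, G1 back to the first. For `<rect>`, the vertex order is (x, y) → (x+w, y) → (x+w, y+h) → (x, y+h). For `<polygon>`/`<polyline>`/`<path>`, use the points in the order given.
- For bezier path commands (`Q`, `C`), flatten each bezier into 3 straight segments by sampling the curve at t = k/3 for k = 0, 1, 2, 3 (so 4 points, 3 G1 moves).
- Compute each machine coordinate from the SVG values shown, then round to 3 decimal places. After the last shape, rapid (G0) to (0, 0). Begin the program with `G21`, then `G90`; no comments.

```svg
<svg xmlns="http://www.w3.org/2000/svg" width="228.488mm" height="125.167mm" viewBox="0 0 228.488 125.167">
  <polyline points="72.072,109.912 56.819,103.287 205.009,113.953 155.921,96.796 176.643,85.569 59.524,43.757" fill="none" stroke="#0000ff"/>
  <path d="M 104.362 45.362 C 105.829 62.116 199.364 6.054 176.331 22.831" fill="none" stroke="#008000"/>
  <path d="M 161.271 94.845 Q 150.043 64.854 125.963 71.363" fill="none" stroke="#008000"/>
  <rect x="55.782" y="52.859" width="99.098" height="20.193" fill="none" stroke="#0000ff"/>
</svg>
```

G21
G90
G0 X72.072 Y15.255
M4 S219
G01 X56.819 Y21.880 F3846
G01 X205.009 Y11.214
G01 X155.921 Y28.371
G01 X176.643 Y39.598
G01 X59.524 Y81.410
M5
G0 X104.362 Y79.805
M4 S828
G01 X128.791 Y81.928 F1330
G01 X168.235 Y100.228
G01 X176.331 Y102.336
M5
G0 X161.271 Y30.322
M4 S828
G01 X152.358 Y46.260 F1330
G01 X140.588 Y54.088
G01 X125.963 Y53.804
M5
G0 X55.782 Y72.308
M4 S219
G01 X154.880 Y72.308 F3846
G01 X154.880 Y52.115
G01 X55.782 Y52.115
G01 X55.782 Y72.308
M5
G0 X0.000 Y0.000

Since the viewBox matches the mm dimensions, user units are millimetres directly. The only transform is the Y-flip y_m = 125.167 − y_svg.

Shape 1 is a open polyline drawn with `<polyline>`. Its stroke #0000ff means engrave at S219, F3846. After flipping Y the toolpath is (72.072,15.255) → (56.819,21.880) → (205.009,11.214) → (155.921,28.371) → (176.643,39.598) → (59.524,81.410).

Shape 2 is a cubic bezier drawn with `<path>`. Its stroke #008000 means cut at S828, F1330. After flipping Y the toolpath is (104.362,79.805) → (128.791,81.928) → (168.235,100.228) → (176.331,102.336).

Shape 3 is a quadratic bezier drawn with `<path>`. Its stroke #008000 means cut at S828, F1330. After flipping Y the toolpath is (161.271,30.322) → (152.358,46.260) → (140.588,54.088) → (125.963,53.804).

Shape 4 is a rectangle drawn with `<rect>`. Its stroke #0000ff means engrave at S219, F3846. After flipping Y the toolpath is (55.782,72.308) → (154.880,72.308) → (154.880,52.115) → (55.782,52.115) → (55.782,72.308), returning to the start.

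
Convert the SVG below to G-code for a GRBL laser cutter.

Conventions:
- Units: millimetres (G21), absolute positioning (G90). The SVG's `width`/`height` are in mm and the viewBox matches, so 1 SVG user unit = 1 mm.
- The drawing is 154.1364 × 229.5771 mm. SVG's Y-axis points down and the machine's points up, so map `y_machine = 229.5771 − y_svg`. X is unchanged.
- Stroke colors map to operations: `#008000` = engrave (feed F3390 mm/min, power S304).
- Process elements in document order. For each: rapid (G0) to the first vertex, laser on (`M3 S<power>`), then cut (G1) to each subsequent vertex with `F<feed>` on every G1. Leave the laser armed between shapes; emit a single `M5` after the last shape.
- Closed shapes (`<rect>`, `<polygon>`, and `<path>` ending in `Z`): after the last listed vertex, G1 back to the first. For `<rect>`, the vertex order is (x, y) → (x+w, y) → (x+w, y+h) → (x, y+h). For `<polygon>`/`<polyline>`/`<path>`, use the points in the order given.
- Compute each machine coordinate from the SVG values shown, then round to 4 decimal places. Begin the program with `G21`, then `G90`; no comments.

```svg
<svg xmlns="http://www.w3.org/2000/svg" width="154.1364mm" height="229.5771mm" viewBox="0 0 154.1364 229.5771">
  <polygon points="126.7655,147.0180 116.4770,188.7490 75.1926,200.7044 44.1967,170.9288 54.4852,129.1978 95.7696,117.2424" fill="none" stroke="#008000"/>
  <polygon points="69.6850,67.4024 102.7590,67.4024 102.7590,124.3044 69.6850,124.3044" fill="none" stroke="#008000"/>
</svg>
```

1 u = 1 mm; y_m = 229.5771 − y.

[1] `<polygon>` regular polygon, #008000→engrave S304 F3390: (126.7655,82.5591) → (116.4770,40.8281) → (75.1926,28.8727) → (44.1967,58.6483) → (54.4852,100.3793) → (95.7696,112.3347) → (126.7655,82.5591) (closed)

[2] `<polygon>` rectangle, #008000→engrave S304 F3390: (69.6850,162.1747) → (102.7590,162.1747) → (102.7590,105.2727) → (69.6850,105.2727) → (69.6850,162.1747) (closed)

G21
G90
G0 X126.7655 Y82.5591
M3 S304
G1 X116.4770 Y40.8281 F3390
G1 X75.1926 Y28.8727 F3390
G1 X44.1967 Y58.6483 F3390
G1 X54.4852 Y100.3793 F3390
G1 X95.7696 Y112.3347 F3390
G1 X126.7655 Y82.5591 F3390
G0 X69.6850 Y162.1747
M3 S304
G1 X102.7590 Y162.1747 F3390
G1 X102.7590 Y105.2727 F3390
G1 X69.6850 Y105.2727 F3390
G1 X69.6850 Y162.1747 F3390
M5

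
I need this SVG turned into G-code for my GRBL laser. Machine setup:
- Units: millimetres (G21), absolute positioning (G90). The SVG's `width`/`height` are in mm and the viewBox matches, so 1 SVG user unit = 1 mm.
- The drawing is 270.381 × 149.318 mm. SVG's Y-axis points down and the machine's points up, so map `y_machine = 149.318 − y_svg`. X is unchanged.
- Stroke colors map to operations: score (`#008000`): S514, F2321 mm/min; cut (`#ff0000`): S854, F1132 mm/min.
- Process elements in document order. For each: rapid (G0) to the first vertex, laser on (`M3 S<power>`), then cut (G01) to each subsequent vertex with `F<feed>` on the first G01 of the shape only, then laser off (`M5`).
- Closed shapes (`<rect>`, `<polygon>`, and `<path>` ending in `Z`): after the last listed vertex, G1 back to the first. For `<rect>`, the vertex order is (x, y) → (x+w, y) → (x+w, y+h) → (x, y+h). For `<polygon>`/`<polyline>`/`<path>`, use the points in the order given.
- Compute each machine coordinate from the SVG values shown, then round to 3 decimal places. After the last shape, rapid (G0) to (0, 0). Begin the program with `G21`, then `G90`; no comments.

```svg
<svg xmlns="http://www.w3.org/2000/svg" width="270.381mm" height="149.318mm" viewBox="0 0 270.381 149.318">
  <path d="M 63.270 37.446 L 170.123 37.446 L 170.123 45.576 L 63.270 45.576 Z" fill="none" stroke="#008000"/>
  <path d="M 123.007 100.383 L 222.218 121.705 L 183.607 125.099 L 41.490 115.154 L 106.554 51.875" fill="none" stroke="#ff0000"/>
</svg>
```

Since the viewBox matches the mm dimensions, user units are millimetres directly. The only transform is the Y-flip y_m = 149.318 − y_svg.

Shape 1 is a rectangle drawn with `<path>`. Its stroke #008000 means score at S514, F2321. After flipping Y the toolpath is (63.270,111.872) → (170.123,111.872) → (170.123,103.742) → (63.270,103.742) → (63.270,111.872), returning to the start.

Shape 2 is a open polyline drawn with `<path>`. Its stroke #ff0000 means cut at S854, F1132. After flipping Y the toolpath is (123.007,48.935) → (222.218,27.613) → (183.607,24.219) → (41.490,34.164) → (106.554,97.443).

G21
G90
G0 X63.270 Y111.872
M3 S514
G01 X170.123 Y111.872 F2321
G01 X170.123 Y103.742
G01 X63.270 Y103.742
G01 X63.270 Y111.872
M5
G0 X123.007 Y48.935
M3 S854
G01 X222.218 Y27.613 F1132
G01 X183.607 Y24.219
G01 X41.490 Y34.164
G01 X106.554 Y97.443
M5
G0 X0.000 Y0.000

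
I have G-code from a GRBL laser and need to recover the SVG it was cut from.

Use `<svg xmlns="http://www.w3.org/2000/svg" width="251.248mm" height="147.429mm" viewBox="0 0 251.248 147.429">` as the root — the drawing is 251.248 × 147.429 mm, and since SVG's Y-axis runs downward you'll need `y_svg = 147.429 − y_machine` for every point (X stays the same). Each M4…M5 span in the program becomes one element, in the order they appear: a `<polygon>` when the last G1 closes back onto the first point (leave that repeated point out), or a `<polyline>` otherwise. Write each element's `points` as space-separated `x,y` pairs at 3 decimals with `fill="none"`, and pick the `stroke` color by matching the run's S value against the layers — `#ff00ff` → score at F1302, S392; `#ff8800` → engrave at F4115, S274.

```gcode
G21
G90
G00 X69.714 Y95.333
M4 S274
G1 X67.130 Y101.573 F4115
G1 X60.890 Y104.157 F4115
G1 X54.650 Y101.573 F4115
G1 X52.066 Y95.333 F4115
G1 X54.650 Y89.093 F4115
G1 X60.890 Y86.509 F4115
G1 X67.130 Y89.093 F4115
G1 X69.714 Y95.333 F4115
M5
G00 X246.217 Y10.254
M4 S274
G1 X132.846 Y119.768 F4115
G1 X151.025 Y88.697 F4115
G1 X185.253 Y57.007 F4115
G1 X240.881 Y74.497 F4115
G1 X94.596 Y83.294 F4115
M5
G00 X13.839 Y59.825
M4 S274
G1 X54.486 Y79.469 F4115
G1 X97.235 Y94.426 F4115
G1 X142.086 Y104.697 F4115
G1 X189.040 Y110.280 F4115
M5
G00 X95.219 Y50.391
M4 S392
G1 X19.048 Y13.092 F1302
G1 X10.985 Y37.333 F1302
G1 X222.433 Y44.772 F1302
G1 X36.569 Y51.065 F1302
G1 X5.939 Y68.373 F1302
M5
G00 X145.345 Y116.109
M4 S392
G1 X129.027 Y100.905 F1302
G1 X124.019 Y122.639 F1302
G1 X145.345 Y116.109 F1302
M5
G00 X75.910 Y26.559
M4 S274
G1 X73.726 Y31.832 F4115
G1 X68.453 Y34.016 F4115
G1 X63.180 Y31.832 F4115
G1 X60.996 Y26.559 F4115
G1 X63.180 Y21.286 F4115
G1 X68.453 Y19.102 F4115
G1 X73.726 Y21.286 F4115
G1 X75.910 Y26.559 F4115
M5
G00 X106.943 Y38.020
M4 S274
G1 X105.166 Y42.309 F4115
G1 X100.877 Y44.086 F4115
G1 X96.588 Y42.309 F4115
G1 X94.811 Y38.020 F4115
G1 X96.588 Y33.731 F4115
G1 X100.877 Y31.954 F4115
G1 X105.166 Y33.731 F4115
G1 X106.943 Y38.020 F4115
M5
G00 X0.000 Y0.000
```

<svg xmlns="http://www.w3.org/2000/svg" width="251.248mm" height="147.429mm" viewBox="0 0 251.248 147.429">
  <polygon points="69.714,52.096 67.130,45.856 60.890,43.272 54.650,45.856 52.066,52.096 54.650,58.336 60.890,60.920 67.130,58.336" fill="none" stroke="#ff8800"/>
  <polyline points="246.217,137.175 132.846,27.661 151.025,58.732 185.253,90.422 240.881,72.932 94.596,64.135" fill="none" stroke="#ff8800"/>
  <polyline points="13.839,87.604 54.486,67.960 97.235,53.003 142.086,42.732 189.040,37.149" fill="none" stroke="#ff8800"/>
  <polyline points="95.219,97.038 19.048,134.337 10.985,110.096 222.433,102.657 36.569,96.364 5.939,79.056" fill="none" stroke="#ff00ff"/>
  <polygon points="145.345,31.320 129.027,46.524 124.019,24.790" fill="none" stroke="#ff00ff"/>
  <polygon points="75.910,120.870 73.726,115.597 68.453,113.413 63.180,115.597 60.996,120.870 63.180,126.143 68.453,128.327 73.726,126.143" fill="none" stroke="#ff8800"/>
  <polygon points="106.943,109.409 105.166,105.120 100.877,103.343 96.588,105.120 94.811,109.409 96.588,113.698 100.877,115.475 105.166,113.698" fill="none" stroke="#ff8800"/>
</svg>

y_svg = 147.429 − y_m.

[1] S274→`#ff8800` (engrave); closed run; points: 69.714,52.096 67.130,45.856 60.890,43.272 54.650,45.856 52.066,52.096 54.650,58.336 60.890,60.920 67.130,58.336

[2] S274→`#ff8800` (engrave); open run; points: 246.217,137.175 132.846,27.661 151.025,58.732 185.253,90.422 240.881,72.932 94.596,64.135

[3] S274→`#ff8800` (engrave); open run; points: 13.839,87.604 54.486,67.960 97.235,53.003 142.086,42.732 189.040,37.149

[4] S392→`#ff00ff` (score); open run; points: 95.219,97.038 19.048,134.337 10.985,110.096 222.433,102.657 36.569,96.364 5.939,79.056

[5] S392→`#ff00ff` (score); closed run; points: 145.345,31.320 129.027,46.524 124.019,24.790

[6] S274→`#ff8800` (engrave); closed run; points: 75.910,120.870 73.726,115.597 68.453,113.413 63.180,115.597 60.996,120.870 63.180,126.143 68.453,128.327 73.726,126.143

[7] S274→`#ff8800` (engrave); closed run; points: 106.943,109.409 105.166,105.120 100.877,103.343 96.588,105.120 94.811,109.409 96.588,113.698 100.877,115.475 105.166,113.698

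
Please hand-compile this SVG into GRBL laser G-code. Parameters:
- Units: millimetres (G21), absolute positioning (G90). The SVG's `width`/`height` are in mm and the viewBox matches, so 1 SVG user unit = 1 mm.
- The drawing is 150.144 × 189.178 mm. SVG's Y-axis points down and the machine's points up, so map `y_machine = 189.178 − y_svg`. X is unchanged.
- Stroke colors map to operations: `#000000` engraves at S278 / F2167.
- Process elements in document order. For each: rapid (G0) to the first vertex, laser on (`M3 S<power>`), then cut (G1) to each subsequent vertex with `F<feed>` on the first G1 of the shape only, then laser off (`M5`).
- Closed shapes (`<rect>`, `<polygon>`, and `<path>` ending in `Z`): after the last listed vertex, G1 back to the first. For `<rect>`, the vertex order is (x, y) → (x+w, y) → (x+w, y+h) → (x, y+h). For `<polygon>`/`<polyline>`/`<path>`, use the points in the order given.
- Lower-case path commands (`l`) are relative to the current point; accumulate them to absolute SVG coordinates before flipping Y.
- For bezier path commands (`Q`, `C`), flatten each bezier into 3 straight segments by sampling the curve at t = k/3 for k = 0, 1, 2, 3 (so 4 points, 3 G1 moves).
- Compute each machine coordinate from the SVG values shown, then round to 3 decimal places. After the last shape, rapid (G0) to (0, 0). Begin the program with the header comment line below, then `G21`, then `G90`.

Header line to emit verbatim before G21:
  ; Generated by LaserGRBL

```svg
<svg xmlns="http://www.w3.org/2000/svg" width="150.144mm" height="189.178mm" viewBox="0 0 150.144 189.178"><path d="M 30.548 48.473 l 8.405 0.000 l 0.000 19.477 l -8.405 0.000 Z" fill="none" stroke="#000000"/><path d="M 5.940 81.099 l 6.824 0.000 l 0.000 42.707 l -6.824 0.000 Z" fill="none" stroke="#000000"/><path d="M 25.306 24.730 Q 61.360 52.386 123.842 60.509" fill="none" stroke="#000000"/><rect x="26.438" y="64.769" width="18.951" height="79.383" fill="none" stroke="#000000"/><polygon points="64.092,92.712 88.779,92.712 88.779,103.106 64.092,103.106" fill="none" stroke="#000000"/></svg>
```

; Generated by LaserGRBL
G21
G90
G0 X30.548 Y140.705
M3 S278
G1 X38.953 Y140.705 F2167
G1 X38.953 Y121.228
G1 X30.548 Y121.228
G1 X30.548 Y140.705
M5
G0 X5.940 Y108.079
M3 S278
G1 X12.764 Y108.079 F2167
G1 X12.764 Y65.372
G1 X5.940 Y65.372
G1 X5.940 Y108.079
M5
G0 X25.306 Y164.448
M3 S278
G1 X52.278 Y148.181 F2167
G1 X85.124 Y136.255
G1 X123.842 Y128.669
M5
G0 X26.438 Y124.409
M3 S278
G1 X45.389 Y124.409 F2167
G1 X45.389 Y45.026
G1 X26.438 Y45.026
G1 X26.438 Y124.409
M5
G0 X64.092 Y96.466
M3 S278
G1 X88.779 Y96.466 F2167
G1 X88.779 Y86.072
G1 X64.092 Y86.072
G1 X64.092 Y96.466
M5
G0 X0.000 Y0.000

Since the viewBox matches the mm dimensions, user units are millimetres directly. The only transform is the Y-flip y_m = 189.178 − y_svg.

Shape 1 is a rectangle drawn with `<path>`. Its stroke #000000 means engrave at S278, F2167. After flipping Y the toolpath is (30.548,140.705) → (38.953,140.705) → (38.953,121.228) → (30.548,121.228) → (30.548,140.705), returning to the start.

Shape 2 is a rectangle drawn with `<path>`. Its stroke #000000 means engrave at S278, F2167. After flipping Y the toolpath is (5.940,108.079) → (12.764,108.079) → (12.764,65.372) → (5.940,65.372) → (5.940,108.079), returning to the start.

Shape 3 is a quadratic bezier drawn with `<path>`. Its stroke #000000 means engrave at S278, F2167. After flipping Y the toolpath is (25.306,164.448) → (52.278,148.181) → (85.124,136.255) → (123.842,128.669).

Shape 4 is a rectangle drawn with `<rect>`. Its stroke #000000 means engrave at S278, F2167. After flipping Y the toolpath is (26.438,124.409) → (45.389,124.409) → (45.389,45.026) → (26.438,45.026) → (26.438,124.409), returning to the start.

Shape 5 is a rectangle drawn with `<polygon>`. Its stroke #000000 means engrave at S278, F2167. After flipping Y the toolpath is (64.092,96.466) → (88.779,96.466) → (88.779,86.072) → (64.092,86.072) → (64.092,96.466), returning to the start.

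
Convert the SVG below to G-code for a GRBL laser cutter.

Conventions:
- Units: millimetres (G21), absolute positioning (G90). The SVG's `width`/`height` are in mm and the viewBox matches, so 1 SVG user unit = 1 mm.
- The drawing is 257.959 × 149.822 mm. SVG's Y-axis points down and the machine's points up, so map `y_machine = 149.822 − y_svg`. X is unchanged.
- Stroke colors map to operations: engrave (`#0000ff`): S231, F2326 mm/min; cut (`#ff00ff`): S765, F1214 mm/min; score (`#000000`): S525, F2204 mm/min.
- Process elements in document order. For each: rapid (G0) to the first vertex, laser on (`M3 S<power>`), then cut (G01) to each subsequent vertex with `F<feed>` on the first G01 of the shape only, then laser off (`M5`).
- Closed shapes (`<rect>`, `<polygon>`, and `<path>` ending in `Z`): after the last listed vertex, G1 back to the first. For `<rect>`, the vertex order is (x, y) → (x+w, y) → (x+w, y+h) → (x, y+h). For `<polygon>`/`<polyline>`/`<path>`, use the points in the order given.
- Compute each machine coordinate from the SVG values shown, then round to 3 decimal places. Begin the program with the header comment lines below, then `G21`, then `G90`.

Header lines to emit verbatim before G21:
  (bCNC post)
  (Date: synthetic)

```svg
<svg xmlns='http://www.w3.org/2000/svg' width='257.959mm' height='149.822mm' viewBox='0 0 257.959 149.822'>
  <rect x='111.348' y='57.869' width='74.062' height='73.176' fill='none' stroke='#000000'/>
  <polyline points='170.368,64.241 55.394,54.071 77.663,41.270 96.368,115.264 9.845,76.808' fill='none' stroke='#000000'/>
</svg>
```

(bCNC post)
(Date: synthetic)
G21
G90
G0 X111.348 Y91.953
M3 S525
G01 X185.410 Y91.953 F2204
G01 X185.410 Y18.777
G01 X111.348 Y18.777
G01 X111.348 Y91.953
M5
G0 X170.368 Y85.581
M3 S525
G01 X55.394 Y95.751 F2204
G01 X77.663 Y108.552
G01 X96.368 Y34.558
G01 X9.845 Y73.014
M5

Since the viewBox matches the mm dimensions, user units are millimetres directly. The only transform is the Y-flip y_m = 149.822 − y_svg.

Shape 1 is a rectangle drawn with `<rect>`. Its stroke #000000 means score at S525, F2204. After flipping Y the toolpath is (111.348,91.953) → (185.410,91.953) → (185.410,18.777) → (111.348,18.777) → (111.348,91.953), returning to the start.

Shape 2 is a open polyline drawn with `<polyline>`. Its stroke #000000 means score at S525, F2204. After flipping Y the toolpath is (170.368,85.581) → (55.394,95.751) → (77.663,108.552) → (96.368,34.558) → (9.845,73.014).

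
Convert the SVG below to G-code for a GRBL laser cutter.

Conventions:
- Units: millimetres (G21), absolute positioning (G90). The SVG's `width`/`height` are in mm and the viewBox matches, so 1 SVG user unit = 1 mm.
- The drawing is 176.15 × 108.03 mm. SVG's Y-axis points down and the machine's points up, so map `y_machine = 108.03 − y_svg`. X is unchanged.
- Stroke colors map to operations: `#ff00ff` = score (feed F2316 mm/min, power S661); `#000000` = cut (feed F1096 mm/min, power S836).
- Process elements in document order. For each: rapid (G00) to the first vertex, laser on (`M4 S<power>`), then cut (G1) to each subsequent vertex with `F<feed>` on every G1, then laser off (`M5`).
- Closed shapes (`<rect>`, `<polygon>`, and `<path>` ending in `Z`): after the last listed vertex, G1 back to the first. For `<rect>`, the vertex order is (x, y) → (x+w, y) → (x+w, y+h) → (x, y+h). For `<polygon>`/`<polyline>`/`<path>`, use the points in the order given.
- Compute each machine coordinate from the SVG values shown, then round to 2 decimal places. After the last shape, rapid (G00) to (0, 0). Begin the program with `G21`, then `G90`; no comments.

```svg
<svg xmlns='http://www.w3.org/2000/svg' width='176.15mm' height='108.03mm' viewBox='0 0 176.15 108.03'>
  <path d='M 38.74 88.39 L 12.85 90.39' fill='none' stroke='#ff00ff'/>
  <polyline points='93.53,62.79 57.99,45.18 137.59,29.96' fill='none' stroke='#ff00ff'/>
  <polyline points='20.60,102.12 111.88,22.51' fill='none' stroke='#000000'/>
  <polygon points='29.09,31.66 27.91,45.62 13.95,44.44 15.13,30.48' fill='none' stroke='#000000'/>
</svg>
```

G21
G90
G00 X38.74 Y19.64
M4 S661
G1 X12.85 Y17.64 F2316
M5
G00 X93.53 Y45.24
M4 S661
G1 X57.99 Y62.85 F2316
G1 X137.59 Y78.07 F2316
M5
G00 X20.60 Y5.91
M4 S836
G1 X111.88 Y85.52 F1096
M5
G00 X29.09 Y76.37
M4 S836
G1 X27.91 Y62.41 F1096
G1 X13.95 Y63.59 F1096
G1 X15.13 Y77.55 F1096
G1 X29.09 Y76.37 F1096
M5
G00 X0.00 Y0.00

Since the viewBox matches the mm dimensions, user units are millimetres directly. The only transform is the Y-flip y_m = 108.03 − y_svg.

Shape 1 is a line segment drawn with `<path>`. Its stroke #ff00ff means score at S661, F2316. After flipping Y the toolpath is (38.74,19.64) → (12.85,17.64).

Shape 2 is a open polyline drawn with `<polyline>`. Its stroke #ff00ff means score at S661, F2316. After flipping Y the toolpath is (93.53,45.24) → (57.99,62.85) → (137.59,78.07).

Shape 3 is a line segment drawn with `<polyline>`. Its stroke #000000 means cut at S836, F1096. After flipping Y the toolpath is (20.60,5.91) → (111.88,85.52).

Shape 4 is a regular polygon drawn with `<polygon>`. Its stroke #000000 means cut at S836, F1096. After flipping Y the toolpath is (29.09,76.37) → (27.91,62.41) → (13.95,63.59) → (15.13,77.55) → (29.09,76.37), returning to the start.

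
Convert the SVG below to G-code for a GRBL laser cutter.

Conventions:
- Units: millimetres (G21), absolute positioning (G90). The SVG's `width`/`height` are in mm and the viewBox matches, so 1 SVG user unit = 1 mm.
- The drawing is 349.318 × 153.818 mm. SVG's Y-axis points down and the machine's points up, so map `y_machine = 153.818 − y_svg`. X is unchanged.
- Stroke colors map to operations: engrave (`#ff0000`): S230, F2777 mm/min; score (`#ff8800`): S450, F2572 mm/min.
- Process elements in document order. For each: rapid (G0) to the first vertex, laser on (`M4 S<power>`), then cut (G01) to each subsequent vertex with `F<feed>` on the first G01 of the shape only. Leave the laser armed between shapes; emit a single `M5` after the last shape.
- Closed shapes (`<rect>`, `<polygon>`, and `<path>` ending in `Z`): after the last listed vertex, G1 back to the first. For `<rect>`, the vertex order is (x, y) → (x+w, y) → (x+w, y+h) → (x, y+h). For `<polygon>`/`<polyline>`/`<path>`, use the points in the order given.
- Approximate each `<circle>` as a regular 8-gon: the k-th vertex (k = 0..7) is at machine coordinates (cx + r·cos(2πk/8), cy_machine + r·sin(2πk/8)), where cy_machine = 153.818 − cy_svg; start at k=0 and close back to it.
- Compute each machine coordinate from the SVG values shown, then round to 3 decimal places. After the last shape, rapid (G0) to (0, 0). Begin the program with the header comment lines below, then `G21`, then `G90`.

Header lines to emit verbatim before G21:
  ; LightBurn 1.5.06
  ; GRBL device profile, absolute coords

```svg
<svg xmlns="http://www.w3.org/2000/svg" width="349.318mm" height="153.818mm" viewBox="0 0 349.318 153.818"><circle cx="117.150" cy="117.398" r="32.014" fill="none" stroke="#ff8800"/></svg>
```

Since the viewBox matches the mm dimensions, user units are millimetres directly. The only transform is the Y-flip y_m = 153.818 − y_svg.

Shape 1 is a circle drawn with `<circle>`. Its stroke #ff8800 means score at S450, F2572. After flipping Y the toolpath is (149.164,36.420) → (139.787,59.057) → (117.150,68.434) → (94.513,59.057) → (85.136,36.420) → (94.513,13.783) → (117.150,4.406) → (139.787,13.783) → (149.164,36.420), returning to the start.

; LightBurn 1.5.06
; GRBL device profile, absolute coords
G21
G90
G0 X149.164 Y36.420
M4 S450
G01 X139.787 Y59.057 F2572
G01 X117.150 Y68.434
G01 X94.513 Y59.057
G01 X85.136 Y36.420
G01 X94.513 Y13.783
G01 X117.150 Y4.406
G01 X139.787 Y13.783
G01 X149.164 Y36.420
M5
G0 X0.000 Y0.000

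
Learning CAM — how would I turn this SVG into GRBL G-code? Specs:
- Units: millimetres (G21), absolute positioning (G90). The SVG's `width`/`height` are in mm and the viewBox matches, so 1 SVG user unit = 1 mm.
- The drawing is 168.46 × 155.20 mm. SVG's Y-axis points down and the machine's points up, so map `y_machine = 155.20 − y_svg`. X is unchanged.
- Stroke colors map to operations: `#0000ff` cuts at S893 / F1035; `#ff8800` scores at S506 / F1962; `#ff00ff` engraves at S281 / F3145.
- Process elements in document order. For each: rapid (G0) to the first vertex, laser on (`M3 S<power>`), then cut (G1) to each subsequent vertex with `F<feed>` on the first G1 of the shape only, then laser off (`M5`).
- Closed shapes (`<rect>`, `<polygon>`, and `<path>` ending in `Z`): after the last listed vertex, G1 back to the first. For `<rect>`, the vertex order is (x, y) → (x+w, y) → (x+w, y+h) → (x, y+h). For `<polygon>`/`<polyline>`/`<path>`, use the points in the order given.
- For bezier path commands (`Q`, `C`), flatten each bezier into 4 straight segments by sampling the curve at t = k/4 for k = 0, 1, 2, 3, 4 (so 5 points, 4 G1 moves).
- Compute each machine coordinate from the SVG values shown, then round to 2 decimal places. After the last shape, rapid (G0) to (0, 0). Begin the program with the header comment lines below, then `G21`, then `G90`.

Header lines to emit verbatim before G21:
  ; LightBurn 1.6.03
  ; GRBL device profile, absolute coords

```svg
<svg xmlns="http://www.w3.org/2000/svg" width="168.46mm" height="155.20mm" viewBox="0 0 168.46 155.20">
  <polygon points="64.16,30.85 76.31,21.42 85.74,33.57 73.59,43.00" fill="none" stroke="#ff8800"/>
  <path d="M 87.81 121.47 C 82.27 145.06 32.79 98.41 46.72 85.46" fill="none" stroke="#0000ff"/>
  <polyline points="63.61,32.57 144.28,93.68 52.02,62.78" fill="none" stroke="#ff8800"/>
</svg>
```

; LightBurn 1.6.03
; GRBL device profile, absolute coords
G21
G90
G0 X64.16 Y124.35
M3 S506
G1 X76.31 Y133.78 F1962
G1 X85.74 Y121.63
G1 X73.59 Y112.20
G1 X64.16 Y124.35
M5
G0 X87.81 Y33.73
M3 S893
G1 X77.09 Y27.58 F1035
G1 X59.96 Y38.03
G1 X46.48 Y55.33
G1 X46.72 Y69.74
M5
G0 X63.61 Y122.63
M3 S506
G1 X144.28 Y61.52 F1962
G1 X52.02 Y92.42
M5
G0 X0.00 Y0.00

1 u = 1 mm; y_m = 155.20 − y.

[1] `<polygon>` regular polygon, #ff8800→score S506 F1962: (64.16,124.35) → (76.31,133.78) → (85.74,121.63) → (73.59,112.20) → (64.16,124.35) (closed)

[2] `<path>` cubic bezier, #0000ff→cut S893 F1035: (87.81,33.73) → (77.09,27.58) → (59.96,38.03) → (46.48,55.33) → (46.72,69.74)

[3] `<polyline>` open polyline, #ff8800→score S506 F1962: (63.61,122.63) → (144.28,61.52) → (52.02,92.42)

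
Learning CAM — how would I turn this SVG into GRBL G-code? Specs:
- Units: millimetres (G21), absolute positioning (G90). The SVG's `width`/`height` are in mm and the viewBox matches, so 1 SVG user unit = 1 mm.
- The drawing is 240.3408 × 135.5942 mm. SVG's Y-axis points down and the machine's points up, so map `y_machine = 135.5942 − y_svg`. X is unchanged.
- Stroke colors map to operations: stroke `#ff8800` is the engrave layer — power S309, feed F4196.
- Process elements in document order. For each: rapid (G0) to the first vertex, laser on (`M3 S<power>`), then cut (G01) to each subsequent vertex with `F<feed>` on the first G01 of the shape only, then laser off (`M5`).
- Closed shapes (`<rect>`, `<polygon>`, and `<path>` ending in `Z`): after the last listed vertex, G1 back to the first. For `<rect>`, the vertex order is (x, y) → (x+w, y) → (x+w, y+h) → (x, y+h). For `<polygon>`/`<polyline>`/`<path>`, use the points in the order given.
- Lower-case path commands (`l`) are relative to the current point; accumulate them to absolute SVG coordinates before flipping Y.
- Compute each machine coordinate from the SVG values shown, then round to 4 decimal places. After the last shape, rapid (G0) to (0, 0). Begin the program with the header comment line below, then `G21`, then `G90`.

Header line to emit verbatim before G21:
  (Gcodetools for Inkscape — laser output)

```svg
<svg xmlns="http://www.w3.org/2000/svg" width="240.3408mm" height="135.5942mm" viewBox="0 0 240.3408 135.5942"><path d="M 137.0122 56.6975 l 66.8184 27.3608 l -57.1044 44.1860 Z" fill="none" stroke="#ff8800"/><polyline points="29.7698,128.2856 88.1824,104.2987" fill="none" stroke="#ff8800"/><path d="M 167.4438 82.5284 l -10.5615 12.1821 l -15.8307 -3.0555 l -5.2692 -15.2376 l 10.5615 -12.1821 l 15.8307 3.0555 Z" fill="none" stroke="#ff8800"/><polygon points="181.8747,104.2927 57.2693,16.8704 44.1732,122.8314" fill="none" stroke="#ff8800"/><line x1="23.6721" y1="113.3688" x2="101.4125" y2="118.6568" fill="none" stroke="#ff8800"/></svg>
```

(Gcodetools for Inkscape — laser output)
G21
G90
G0 X137.0122 Y78.8967
M3 S309
G01 X203.8306 Y51.5359 F4196
G01 X146.7262 Y7.3499
G01 X137.0122 Y78.8967
M5
G0 X29.7698 Y7.3086
M3 S309
G01 X88.1824 Y31.2955 F4196
M5
G0 X167.4438 Y53.0658
M3 S309
G01 X156.8823 Y40.8837 F4196
G01 X141.0516 Y43.9392
G01 X135.7824 Y59.1768
G01 X146.3439 Y71.3589
G01 X162.1746 Y68.3034
G01 X167.4438 Y53.0658
M5
G0 X181.8747 Y31.3015
M3 S309
G01 X57.2693 Y118.7238 F4196
G01 X44.1732 Y12.7628
G01 X181.8747 Y31.3015
M5
G0 X23.6721 Y22.2254
M3 S309
G01 X101.4125 Y16.9374 F4196
M5
G0 X0.0000 Y0.0000

Since the viewBox matches the mm dimensions, user units are millimetres directly. The only transform is the Y-flip y_m = 135.5942 − y_svg.

Shape 1 is a regular polygon drawn with `<path>`. Its stroke #ff8800 means engrave at S309, F4196. After flipping Y the toolpath is (137.0122,78.8967) → (203.8306,51.5359) → (146.7262,7.3499) → (137.0122,78.8967), returning to the start.

Shape 2 is a line segment drawn with `<polyline>`. Its stroke #ff8800 means engrave at S309, F4196. After flipping Y the toolpath is (29.7698,7.3086) → (88.1824,31.2955).

Shape 3 is a regular polygon drawn with `<path>`. Its stroke #ff8800 means engrave at S309, F4196. After flipping Y the toolpath is (167.4438,53.0658) → (156.8823,40.8837) → (141.0516,43.9392) → (135.7824,59.1768) → (146.3439,71.3589) → (162.1746,68.3034) → (167.4438,53.0658), returning to the start.

Shape 4 is a closed polygon drawn with `<polygon>`. Its stroke #ff8800 means engrave at S309, F4196. After flipping Y the toolpath is (181.8747,31.3015) → (57.2693,118.7238) → (44.1732,12.7628) → (181.8747,31.3015), returning to the start.

Shape 5 is a line segment drawn with `<line>`. Its stroke #ff8800 means engrave at S309, F4196. After flipping Y the toolpath is (23.6721,22.2254) → (101.4125,16.9374).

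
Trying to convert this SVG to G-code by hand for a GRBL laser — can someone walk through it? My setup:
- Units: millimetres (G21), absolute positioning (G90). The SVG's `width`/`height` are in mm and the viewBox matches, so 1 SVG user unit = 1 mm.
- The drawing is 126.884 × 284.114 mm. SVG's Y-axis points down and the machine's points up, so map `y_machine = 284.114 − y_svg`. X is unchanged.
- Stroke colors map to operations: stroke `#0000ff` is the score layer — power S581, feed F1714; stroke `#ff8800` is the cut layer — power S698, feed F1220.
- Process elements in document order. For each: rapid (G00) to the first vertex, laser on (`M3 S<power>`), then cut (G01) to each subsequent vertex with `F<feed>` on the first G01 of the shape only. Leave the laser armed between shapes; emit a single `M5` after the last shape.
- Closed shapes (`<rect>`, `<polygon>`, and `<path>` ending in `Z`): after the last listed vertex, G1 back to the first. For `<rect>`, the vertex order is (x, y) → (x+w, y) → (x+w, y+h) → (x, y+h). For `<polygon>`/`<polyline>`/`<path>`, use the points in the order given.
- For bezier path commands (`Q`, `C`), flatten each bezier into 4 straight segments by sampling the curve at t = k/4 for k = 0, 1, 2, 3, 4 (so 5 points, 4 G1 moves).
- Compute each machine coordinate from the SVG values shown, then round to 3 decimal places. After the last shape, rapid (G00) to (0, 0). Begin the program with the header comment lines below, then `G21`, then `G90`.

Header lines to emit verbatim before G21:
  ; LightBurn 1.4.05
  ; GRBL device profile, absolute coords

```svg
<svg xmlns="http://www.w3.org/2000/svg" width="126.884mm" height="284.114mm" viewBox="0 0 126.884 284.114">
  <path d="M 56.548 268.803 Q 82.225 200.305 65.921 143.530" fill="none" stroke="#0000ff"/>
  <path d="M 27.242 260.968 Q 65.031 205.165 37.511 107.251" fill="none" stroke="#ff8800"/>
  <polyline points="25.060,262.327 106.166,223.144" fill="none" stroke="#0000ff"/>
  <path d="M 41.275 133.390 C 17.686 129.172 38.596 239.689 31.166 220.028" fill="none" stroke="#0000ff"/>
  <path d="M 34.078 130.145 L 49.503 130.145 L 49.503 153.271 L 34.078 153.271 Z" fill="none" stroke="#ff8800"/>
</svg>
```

Since the viewBox matches the mm dimensions, user units are millimetres directly. The only transform is the Y-flip y_m = 284.114 − y_svg.

Shape 1 is a quadratic bezier drawn with `<path>`. Its stroke #0000ff means score at S581, F1714. After flipping Y the toolpath is (56.548,15.311) → (66.763,48.827) → (71.730,80.878) → (71.449,111.464) → (65.921,140.584).

Shape 2 is a quadratic bezier drawn with `<path>`. Its stroke #ff8800 means cut at S698, F1220. After flipping Y the toolpath is (27.242,23.146) → (42.055,53.679) → (48.704,89.477) → (47.189,130.538) → (37.511,176.863).

Shape 3 is a line segment drawn with `<polyline>`. Its stroke #0000ff means score at S581, F1714. After flipping Y the toolpath is (25.060,21.787) → (106.166,60.970).

Shape 4 is a cubic bezier drawn with `<path>`. Its stroke #0000ff means score at S581, F1714. After flipping Y the toolpath is (41.275,150.724) → (30.789,136.201) → (30.161,101.614) → (32.563,69.922) → (31.166,64.086).

Shape 5 is a rectangle drawn with `<path>`. Its stroke #ff8800 means cut at S698, F1220. After flipping Y the toolpath is (34.078,153.969) → (49.503,153.969) → (49.503,130.843) → (34.078,130.843) → (34.078,153.969), returning to the start.

; LightBurn 1.4.05
; GRBL device profile, absolute coords
G21
G90
G00 X56.548 Y15.311
M3 S581
G01 X66.763 Y48.827 F1714
G01 X71.730 Y80.878
G01 X71.449 Y111.464
G01 X65.921 Y140.584
G00 X27.242 Y23.146
M3 S698
G01 X42.055 Y53.679 F1220
G01 X48.704 Y89.477
G01 X47.189 Y130.538
G01 X37.511 Y176.863
G00 X25.060 Y21.787
M3 S581
G01 X106.166 Y60.970 F1714
G00 X41.275 Y150.724
M3 S581
G01 X30.789 Y136.201 F1714
G01 X30.161 Y101.614
G01 X32.563 Y69.922
G01 X31.166 Y64.086
G00 X34.078 Y153.969
M3 S698
G01 X49.503 Y153.969 F1220
G01 X49.503 Y130.843
G01 X34.078 Y130.843
G01 X34.078 Y153.969
M5
G00 X0.000 Y0.000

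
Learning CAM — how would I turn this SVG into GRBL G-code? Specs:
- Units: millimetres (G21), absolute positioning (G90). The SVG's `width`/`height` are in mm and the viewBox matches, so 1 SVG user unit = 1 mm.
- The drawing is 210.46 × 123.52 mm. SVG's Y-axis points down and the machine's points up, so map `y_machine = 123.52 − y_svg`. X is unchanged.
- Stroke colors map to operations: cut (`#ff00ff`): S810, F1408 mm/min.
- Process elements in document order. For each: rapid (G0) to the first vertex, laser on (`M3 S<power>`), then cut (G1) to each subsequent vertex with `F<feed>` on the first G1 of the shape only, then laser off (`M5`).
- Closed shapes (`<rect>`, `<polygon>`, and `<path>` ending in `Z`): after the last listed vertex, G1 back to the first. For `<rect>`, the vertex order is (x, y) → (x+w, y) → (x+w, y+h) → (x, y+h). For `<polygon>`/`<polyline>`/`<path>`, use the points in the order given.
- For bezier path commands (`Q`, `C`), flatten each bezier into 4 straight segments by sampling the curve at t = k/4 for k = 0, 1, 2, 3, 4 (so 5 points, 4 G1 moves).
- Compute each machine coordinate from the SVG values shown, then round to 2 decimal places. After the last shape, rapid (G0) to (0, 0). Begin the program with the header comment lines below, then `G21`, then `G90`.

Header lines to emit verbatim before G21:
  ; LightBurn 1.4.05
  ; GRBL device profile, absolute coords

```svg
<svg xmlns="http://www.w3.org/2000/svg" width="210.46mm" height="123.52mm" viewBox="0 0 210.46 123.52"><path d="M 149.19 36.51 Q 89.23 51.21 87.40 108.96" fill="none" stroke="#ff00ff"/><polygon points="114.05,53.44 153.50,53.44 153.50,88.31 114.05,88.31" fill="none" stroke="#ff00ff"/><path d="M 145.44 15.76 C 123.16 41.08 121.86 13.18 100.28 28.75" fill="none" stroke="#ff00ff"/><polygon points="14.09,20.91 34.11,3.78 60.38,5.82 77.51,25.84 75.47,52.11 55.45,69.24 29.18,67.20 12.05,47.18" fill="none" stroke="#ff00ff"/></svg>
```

; LightBurn 1.4.05
; GRBL device profile, absolute coords
G21
G90
G0 X149.19 Y87.01
M3 S810
G1 X122.84 Y76.97 F1408
G1 X103.76 Y61.55
G1 X91.95 Y40.74
G1 X87.40 Y14.56
M5
G0 X114.05 Y70.08
M3 S810
G1 X153.50 Y70.08 F1408
G1 X153.50 Y35.21
G1 X114.05 Y35.21
G1 X114.05 Y70.08
M5
G0 X145.44 Y107.76
M3 S810
G1 X132.02 Y97.24 F1408
G1 X122.60 Y97.61
G1 X113.31 Y99.81
G1 X100.28 Y94.77
M5
G0 X14.09 Y102.61
M3 S810
G1 X34.11 Y119.74 F1408
G1 X60.38 Y117.70
G1 X77.51 Y97.68
G1 X75.47 Y71.41
G1 X55.45 Y54.28
G1 X29.18 Y56.32
G1 X12.05 Y76.34
G1 X14.09 Y102.61
M5
G0 X0.00 Y0.00

1 u = 1 mm; y_m = 123.52 − y.

[1] `<path>` quadratic bezier, #ff00ff→cut S810 F1408: (149.19,87.01) → (122.84,76.97) → (103.76,61.55) → (91.95,40.74) → (87.40,14.56)

[2] `<polygon>` rectangle, #ff00ff→cut S810 F1408: (114.05,70.08) → (153.50,70.08) → (153.50,35.21) → (114.05,35.21) → (114.05,70.08) (closed)

[3] `<path>` cubic bezier, #ff00ff→cut S810 F1408: (145.44,107.76) → (132.02,97.24) → (122.60,97.61) → (113.31,99.81) → (100.28,94.77)

[4] `<polygon>` regular polygon, #ff00ff→cut S810 F1408: (14.09,102.61) → (34.11,119.74) → (60.38,117.70) → (77.51,97.68) → (75.47,71.41) → (55.45,54.28) → (29.18,56.32) → (12.05,76.34) → (14.09,102.61) (closed)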